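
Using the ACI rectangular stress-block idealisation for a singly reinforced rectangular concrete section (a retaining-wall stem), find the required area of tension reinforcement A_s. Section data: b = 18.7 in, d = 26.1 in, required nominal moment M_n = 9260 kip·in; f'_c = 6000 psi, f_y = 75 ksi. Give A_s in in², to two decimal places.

A_s ≈ 5.13 in²

From M_n = 0.85 f'_c a b (d − a/2):
a = d − √(d² − 2M_n/(0.85 f'_c b)) = 26.1 − √(26.1² − 2 × 9260/(0.85 × 6 × 18.7)) = 4.031 in.
A_s = 0.85 f'_c a b / f_y = 0.85 × 6 × 4.031 × 18.7 / 75 = 5.126 in².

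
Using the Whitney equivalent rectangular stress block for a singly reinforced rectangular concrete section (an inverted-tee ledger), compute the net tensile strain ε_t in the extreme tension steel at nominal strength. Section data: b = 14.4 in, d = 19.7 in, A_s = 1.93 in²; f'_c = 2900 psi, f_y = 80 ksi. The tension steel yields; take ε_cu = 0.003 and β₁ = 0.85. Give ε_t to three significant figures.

ε_t ≈ 0.00855

a = A_s f_y/(0.85 f'_c b) = 4.350 in.
β₁ = 0.85, so c = a/β₁ = 4.350/0.85 = 5.118 in.
From the linear strain diagram with ε_cu = 0.003: ε_t = 0.003 (d − c)/c = 0.003 × (19.7 − 5.118)/5.118 = 0.00855.
Since ε_t ≥ 0.005, the section is tension-controlled.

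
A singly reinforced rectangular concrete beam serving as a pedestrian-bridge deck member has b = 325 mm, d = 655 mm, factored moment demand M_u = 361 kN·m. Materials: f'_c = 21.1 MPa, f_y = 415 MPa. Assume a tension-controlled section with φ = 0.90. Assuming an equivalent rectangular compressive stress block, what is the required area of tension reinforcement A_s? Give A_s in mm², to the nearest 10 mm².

A_s ≈ 1620 mm²

M_n = M_u/φ = 361/0.90 = 401.111 kN·m.
With M_n = 0.85 f'_c a b (d − a/2), solve the quadratic for a:
a = d − √(d² − 2M_n/(0.85 f'_c b)) = 655 − √(655² − 2 × 401.111×10⁶/(0.85 × 21.1 × 325)) = 115.19 mm.
A_s = 0.85 f'_c a b / f_y = 0.85 × 21.1 × 115.19 × 325 / 415 = 1617.9 mm².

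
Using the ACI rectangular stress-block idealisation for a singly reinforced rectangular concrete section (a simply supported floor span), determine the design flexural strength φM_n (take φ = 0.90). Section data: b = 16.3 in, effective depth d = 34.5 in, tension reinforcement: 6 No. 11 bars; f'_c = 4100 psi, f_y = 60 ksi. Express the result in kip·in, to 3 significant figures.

A_s = 6 × 1.56 = 9.36 in².
T = A_s f_y = 9.36 × 60 = 561.6 kips.
a = T/(0.85 f'_c b) = 561.6/(0.85 × 4.1 × 16.3) = 9.886 in.
M_n = T(d − a/2) = 561.6 × (34.5 − 4.943) = 16599.2 kip·in.
φM_n = 0.90 × 16599.2 = 14939.3 kip·in.

φM_n ≈ 14900 kip·in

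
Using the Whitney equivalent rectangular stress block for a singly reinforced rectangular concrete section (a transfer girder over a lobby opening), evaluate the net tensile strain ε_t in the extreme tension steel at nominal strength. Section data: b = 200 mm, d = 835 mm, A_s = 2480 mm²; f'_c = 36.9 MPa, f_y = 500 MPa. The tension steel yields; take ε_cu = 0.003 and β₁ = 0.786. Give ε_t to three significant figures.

a = A_s f_y/(0.85 f'_c b) = 197.67 mm.
β₁ = 0.786, so c = a/β₁ = 197.67/0.786 = 251.49 mm.
From the linear strain diagram with ε_cu = 0.003: ε_t = 0.003 (d − c)/c = 0.003 × (835 − 251.49)/251.49 = 0.00696.
Since ε_t ≥ 0.005, the section is tension-controlled.

ε_t ≈ 0.00696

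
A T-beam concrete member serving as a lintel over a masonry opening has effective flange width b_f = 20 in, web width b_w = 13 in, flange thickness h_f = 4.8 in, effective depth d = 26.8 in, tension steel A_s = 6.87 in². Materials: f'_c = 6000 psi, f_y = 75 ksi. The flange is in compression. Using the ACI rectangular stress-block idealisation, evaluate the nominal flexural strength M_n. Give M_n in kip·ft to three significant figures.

Tension: T = A_s f_y = 6.87 × 75 = 515.25 kips.
Try a within the flange: a = T/(0.85 f'_c b_f) = 515.25/(0.85 × 6 × 20) = 5.051 in.
a = 5.051 > h_f = 4.8 in: the block extends into the web. Split into flange-overhang and web parts.
C_f = 0.85 f'_c (b_f − b_w) h_f = 0.85 × 6 × (20 − 13) × 4.8 = 171.4 kips.
Remaining web compression depth: a_w = (T − C_f)/(0.85 f'_c b_w) = (515.25 − 171.4)/(0.85 × 6 × 13) = 5.186 in.
M_n = C_f(d − h_f/2) + (T − C_f)(d − a_w/2) = 171.4 × (26.8 − 2.4) + 343.85 × (26.8 − 2.593) = 4182.2 + 8323.6 = 12505.8 kip·in.
M_n = 12505.8/12 = 1042.15 kip·ft.

M_n ≈ 1040 kip·ft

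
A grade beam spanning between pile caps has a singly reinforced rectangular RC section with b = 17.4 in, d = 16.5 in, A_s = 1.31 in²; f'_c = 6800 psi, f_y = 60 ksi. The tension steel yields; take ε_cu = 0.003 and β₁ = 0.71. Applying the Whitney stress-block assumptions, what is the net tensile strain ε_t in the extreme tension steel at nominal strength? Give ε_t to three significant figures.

ε_t ≈ 0.0420

a = A_s f_y/(0.85 f'_c b) = 0.782 in.
β₁ = 0.71, so c = a/β₁ = 0.782/0.71 = 1.101 in.
From the linear strain diagram with ε_cu = 0.003: ε_t = 0.003 (d − c)/c = 0.003 × (16.5 − 1.101)/1.101 = 0.0420.
Since ε_t ≥ 0.005, the section is tension-controlled.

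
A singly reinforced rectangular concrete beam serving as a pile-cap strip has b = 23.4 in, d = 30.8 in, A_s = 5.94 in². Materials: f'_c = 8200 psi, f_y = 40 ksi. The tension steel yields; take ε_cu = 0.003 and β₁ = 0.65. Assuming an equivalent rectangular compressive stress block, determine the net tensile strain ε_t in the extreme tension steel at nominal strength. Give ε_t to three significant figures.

ε_t ≈ 0.0382

a = A_s f_y/(0.85 f'_c b) = 1.457 in.
β₁ = 0.65, so c = a/β₁ = 1.457/0.65 = 2.242 in.
From the linear strain diagram with ε_cu = 0.003: ε_t = 0.003 (d − c)/c = 0.003 × (30.8 − 2.242)/2.242 = 0.0382.
Since ε_t ≥ 0.005, the section is tension-controlled.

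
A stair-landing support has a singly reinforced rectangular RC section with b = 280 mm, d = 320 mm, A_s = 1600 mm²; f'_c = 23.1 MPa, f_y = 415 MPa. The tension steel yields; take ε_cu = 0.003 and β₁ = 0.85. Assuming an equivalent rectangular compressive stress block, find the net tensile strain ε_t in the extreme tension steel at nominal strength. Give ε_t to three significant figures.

a = A_s f_y/(0.85 f'_c b) = 120.78 mm.
β₁ = 0.85, so c = a/β₁ = 120.78/0.85 = 142.09 mm.
From the linear strain diagram with ε_cu = 0.003: ε_t = 0.003 (d − c)/c = 0.003 × (320 − 142.09)/142.09 = 0.00376.
ε_t < 0.004 — the section is over-reinforced for flexure under ACI limits.

ε_t ≈ 0.00376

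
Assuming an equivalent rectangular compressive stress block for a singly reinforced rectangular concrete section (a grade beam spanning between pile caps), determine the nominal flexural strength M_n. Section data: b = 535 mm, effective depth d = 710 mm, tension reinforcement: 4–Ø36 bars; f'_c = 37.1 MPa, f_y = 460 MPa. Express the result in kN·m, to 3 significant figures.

A_s = 4 × 1018 = 4072 mm².
T = A_s f_y = 4072 × 460 = 1873120 N = 1873.12 kN.
From C = T: a = T/(0.85 f'_c b) = 1873120/(0.85 × 37.1 × 535) = 111.02 mm.
M_n = T(d − a/2) = 1873.12 kN × (710 − 55.51) mm = 1225.94 kN·m.

M_n ≈ 1230 kN·m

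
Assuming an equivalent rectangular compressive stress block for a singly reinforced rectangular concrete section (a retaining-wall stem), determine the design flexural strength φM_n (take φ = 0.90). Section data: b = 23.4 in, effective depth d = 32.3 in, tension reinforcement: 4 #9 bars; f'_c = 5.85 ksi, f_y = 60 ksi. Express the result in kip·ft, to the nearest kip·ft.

φM_n ≈ 563 kip·ft

A_s = 4 × 1 = 4 in².
T = A_s f_y = 4 × 60 = 240 kips.
a = T/(0.85 f'_c b) = 240/(0.85 × 5.85 × 23.4) = 2.063 in.
M_n = T(d − a/2) = 240 × (32.3 − 1.0315) = 7504.4 kip·in = 7504.4/12 = 625.37 kip·ft.
φM_n = 0.90 × 625.37 = 562.83 kip·ft.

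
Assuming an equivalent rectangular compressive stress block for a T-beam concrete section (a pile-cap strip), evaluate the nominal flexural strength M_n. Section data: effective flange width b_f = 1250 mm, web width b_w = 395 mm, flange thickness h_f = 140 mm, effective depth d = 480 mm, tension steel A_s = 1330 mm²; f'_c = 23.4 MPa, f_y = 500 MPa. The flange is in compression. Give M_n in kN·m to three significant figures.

Tension: T = A_s f_y = 1330 × 500 = 665000 N.
Try a within the flange: a = T/(0.85 f'_c b_f) = 665000/(0.85 × 23.4 × 1250) = 26.75 mm.
Since a = 26.75 ≤ h_f = 140 mm, the stress block lies entirely in the flange; analyse as a rectangular beam of width b_f.
M_n = T(d − a/2) = 665000 × (480 − 13.375) = 310.31 × 10⁶ N·mm.
M_n = 310.31 kN·m.

M_n ≈ 310 kN·m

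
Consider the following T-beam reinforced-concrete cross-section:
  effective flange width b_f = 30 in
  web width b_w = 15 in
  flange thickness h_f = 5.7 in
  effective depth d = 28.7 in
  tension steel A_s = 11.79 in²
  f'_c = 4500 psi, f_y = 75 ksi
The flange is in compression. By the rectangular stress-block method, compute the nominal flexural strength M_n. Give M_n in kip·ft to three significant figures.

Tension: T = A_s f_y = 11.79 × 75 = 884.25 kips.
Try a within the flange: a = T/(0.85 f'_c b_f) = 884.25/(0.85 × 4.5 × 30) = 7.706 in.
a = 7.706 > h_f = 5.7 in: the block extends into the web. Split into flange-overhang and web parts.
C_f = 0.85 f'_c (b_f − b_w) h_f = 0.85 × 4.5 × (30 − 15) × 5.7 = 327.0 kips.
Remaining web compression depth: a_w = (T − C_f)/(0.85 f'_c b_w) = (884.25 − 327.0)/(0.85 × 4.5 × 15) = 9.712 in.
M_n = C_f(d − h_f/2) + (T − C_f)(d − a_w/2) = 327.0 × (28.7 − 2.85) + 557.25 × (28.7 − 4.856) = 8453.0 + 13287.1 = 21740.1 kip·in.
M_n = 21740.1/12 = 1811.68 kip·ft.

M_n ≈ 1810 kip·ft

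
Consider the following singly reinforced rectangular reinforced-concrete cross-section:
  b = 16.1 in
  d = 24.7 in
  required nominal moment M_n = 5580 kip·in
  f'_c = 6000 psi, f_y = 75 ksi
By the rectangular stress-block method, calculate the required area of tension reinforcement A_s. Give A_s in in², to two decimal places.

A_s ≈ 3.20 in²

From M_n = 0.85 f'_c a b (d − a/2):
a = d − √(d² − 2M_n/(0.85 f'_c b)) = 24.7 − √(24.7² − 2 × 5580/(0.85 × 6 × 16.1)) = 2.924 in.
A_s = 0.85 f'_c a b / f_y = 0.85 × 6 × 2.924 × 16.1 / 75 = 3.201 in².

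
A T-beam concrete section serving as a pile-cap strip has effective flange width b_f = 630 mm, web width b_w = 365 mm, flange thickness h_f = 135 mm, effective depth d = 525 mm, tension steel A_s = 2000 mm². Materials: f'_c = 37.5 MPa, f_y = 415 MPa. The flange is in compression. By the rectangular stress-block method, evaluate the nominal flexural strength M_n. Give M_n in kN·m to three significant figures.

Tension: T = A_s f_y = 2000 × 415 = 830000 N.
Try a within the flange: a = T/(0.85 f'_c b_f) = 830000/(0.85 × 37.5 × 630) = 41.33 mm.
Since a = 41.33 ≤ h_f = 135 mm, the stress block lies entirely in the flange; analyse as a rectangular beam of width b_f.
M_n = T(d − a/2) = 830000 × (525 − 20.665) = 418.60 × 10⁶ N·mm.
M_n = 418.60 kN·m.

M_n ≈ 419 kN·m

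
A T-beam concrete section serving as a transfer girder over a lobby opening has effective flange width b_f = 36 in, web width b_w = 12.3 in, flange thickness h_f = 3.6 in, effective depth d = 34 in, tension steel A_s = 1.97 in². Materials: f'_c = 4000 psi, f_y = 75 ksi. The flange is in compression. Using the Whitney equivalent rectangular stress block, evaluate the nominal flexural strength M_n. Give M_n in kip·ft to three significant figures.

M_n ≈ 411 kip·ft

Tension: T = A_s f_y = 1.97 × 75 = 147.75 kips.
Try a within the flange: a = T/(0.85 f'_c b_f) = 147.75/(0.85 × 4 × 36) = 1.207 in.
Since a = 1.207 ≤ h_f = 3.6 in, the stress block lies entirely in the flange; analyse as a rectangular beam of width b_f.
M_n = T(d − a/2) = 147.75 × (34 − 0.6035) = 4934.3 kip·in.
M_n = 4934.3/12 = 411.19 kip·ft.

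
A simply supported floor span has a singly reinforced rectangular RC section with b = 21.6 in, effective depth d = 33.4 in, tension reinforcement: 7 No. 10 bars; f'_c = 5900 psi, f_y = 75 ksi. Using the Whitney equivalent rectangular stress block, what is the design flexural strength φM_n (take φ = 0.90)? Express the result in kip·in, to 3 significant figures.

φM_n ≈ 18200 kip·in

A_s = 7 × 1.27 = 8.89 in².
T = A_s f_y = 8.89 × 75 = 666.75 kips.
a = T/(0.85 f'_c b) = 666.75/(0.85 × 5.9 × 21.6) = 6.155 in.
M_n = T(d − a/2) = 666.75 × (33.4 − 3.0775) = 20217.5 kip·in.
φM_n = 0.90 × 20217.5 = 18195.8 kip·in.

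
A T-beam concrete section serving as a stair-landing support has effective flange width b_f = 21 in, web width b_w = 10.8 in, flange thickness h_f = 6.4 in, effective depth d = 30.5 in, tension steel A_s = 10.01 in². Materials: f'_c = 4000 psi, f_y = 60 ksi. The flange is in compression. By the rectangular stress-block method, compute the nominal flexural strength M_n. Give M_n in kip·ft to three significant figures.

Tension: T = A_s f_y = 10.01 × 60 = 600.6 kips.
Try a within the flange: a = T/(0.85 f'_c b_f) = 600.6/(0.85 × 4 × 21) = 8.412 in.
a = 8.412 > h_f = 6.4 in: the block extends into the web. Split into flange-overhang and web parts.
C_f = 0.85 f'_c (b_f − b_w) h_f = 0.85 × 4 × (21 − 10.8) × 6.4 = 222.0 kips.
Remaining web compression depth: a_w = (T − C_f)/(0.85 f'_c b_w) = (600.6 − 222.0)/(0.85 × 4 × 10.8) = 10.310 in.
M_n = C_f(d − h_f/2) + (T − C_f)(d − a_w/2) = 222.0 × (30.5 − 3.2) + 378.6 × (30.5 − 5.155) = 6060.6 + 9595.6 = 15656.2 kip·in.
M_n = 15656.2/12 = 1304.68 kip·ft.

M_n ≈ 1300 kip·ft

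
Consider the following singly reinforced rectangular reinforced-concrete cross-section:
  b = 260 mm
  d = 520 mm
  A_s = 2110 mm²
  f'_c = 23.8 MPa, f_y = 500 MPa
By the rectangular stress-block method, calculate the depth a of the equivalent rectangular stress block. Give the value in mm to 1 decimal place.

a ≈ 200.6 mm

T = A_s f_y = 2110 × 500 = 1055000 N = 1055 kN.
Setting C = 0.85 f'_c a b equal to T: a = 1055000/(0.85 × 23.8 × 260) = 200.6 mm.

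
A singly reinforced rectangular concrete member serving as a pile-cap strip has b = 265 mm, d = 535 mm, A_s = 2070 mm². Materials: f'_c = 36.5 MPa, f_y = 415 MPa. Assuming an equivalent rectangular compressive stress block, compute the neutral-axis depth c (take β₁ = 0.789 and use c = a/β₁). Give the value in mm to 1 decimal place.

T = A_s f_y = 2070 × 415 = 859050 N = 859.05 kN.
Setting C = 0.85 f'_c a b equal to T: a = 859050/(0.85 × 36.5 × 265) = 104.487 mm.
With β₁ = 0.789, c = a/β₁ = 104.487/0.789 = 132.4 mm.

c ≈ 132.4 mm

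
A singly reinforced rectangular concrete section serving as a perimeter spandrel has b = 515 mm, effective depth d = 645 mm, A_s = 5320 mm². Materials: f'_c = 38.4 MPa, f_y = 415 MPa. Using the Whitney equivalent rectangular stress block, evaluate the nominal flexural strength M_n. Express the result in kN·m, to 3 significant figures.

T = A_s f_y = 5320 × 415 = 2207800 N = 2207.8 kN.
From C = T: a = T/(0.85 f'_c b) = 2207800/(0.85 × 38.4 × 515) = 131.34 mm.
M_n = T(d − a/2) = 2207.8 kN × (645 − 65.67) mm = 1279.04 kN·m.

M_n ≈ 1280 kN·m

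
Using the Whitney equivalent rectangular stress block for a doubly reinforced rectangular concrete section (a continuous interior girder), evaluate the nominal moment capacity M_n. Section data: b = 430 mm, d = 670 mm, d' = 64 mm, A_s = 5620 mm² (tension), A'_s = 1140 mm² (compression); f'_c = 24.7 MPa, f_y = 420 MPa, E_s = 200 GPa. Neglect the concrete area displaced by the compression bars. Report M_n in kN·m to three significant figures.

Assume both tension and compression steel yield.
Net tension couple steel: A_s − A'_s = 4480 mm².
a = (A_s − A'_s) f_y / (0.85 f'_c b) = 1881600/(0.85 × 24.7 × 430) = 208.42 mm.
c = a/β₁ = 208.42/0.85 = 245.20 mm; ε'_s = 0.003(c − d')/c = 0.0022 ≥ f_y/E_s = 0.0021, so compression steel does yield.
M_n = (A_s − A'_s) f_y (d − a/2) + A'_s f_y (d − d') = [1881600 × (670 − 104.21) + 478800 × (670 − 64)] × 10⁻⁶ = 1064.59 + 290.15 = 1354.74 kN·m.

M_n ≈ 1350 kN·m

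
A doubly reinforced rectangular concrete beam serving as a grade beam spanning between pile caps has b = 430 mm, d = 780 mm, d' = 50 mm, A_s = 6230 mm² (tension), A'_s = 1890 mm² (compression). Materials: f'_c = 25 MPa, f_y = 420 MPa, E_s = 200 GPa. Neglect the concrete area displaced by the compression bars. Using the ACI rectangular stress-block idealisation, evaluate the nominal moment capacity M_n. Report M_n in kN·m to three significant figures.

Assume both tension and compression steel yield.
Net tension couple steel: A_s − A'_s = 4340 mm².
a = (A_s − A'_s) f_y / (0.85 f'_c b) = 1822800/(0.85 × 25 × 430) = 199.49 mm.
c = a/β₁ = 199.49/0.85 = 234.69 mm; ε'_s = 0.003(c − d')/c = 0.0024 ≥ f_y/E_s = 0.0021, so compression steel does yield.
M_n = (A_s − A'_s) f_y (d − a/2) + A'_s f_y (d − d') = [1822800 × (780 − 99.745) + 793800 × (780 − 50)] × 10⁻⁶ = 1239.97 + 579.47 = 1819.44 kN·m.

M_n ≈ 1820 kN·m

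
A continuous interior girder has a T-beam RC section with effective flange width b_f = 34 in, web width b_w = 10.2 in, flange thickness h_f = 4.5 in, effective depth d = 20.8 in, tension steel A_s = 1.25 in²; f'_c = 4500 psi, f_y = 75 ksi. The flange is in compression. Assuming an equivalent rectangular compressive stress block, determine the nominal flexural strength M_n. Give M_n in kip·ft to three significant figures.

Tension: T = A_s f_y = 1.25 × 75 = 93.75 kips.
Try a within the flange: a = T/(0.85 f'_c b_f) = 93.75/(0.85 × 4.5 × 34) = 0.721 in.
Since a = 0.721 ≤ h_f = 4.5 in, the stress block lies entirely in the flange; analyse as a rectangular beam of width b_f.
M_n = T(d − a/2) = 93.75 × (20.8 − 0.3605) = 1916.2 kip·in.
M_n = 1916.2/12 = 159.68 kip·ft.

M_n ≈ 160 kip·ft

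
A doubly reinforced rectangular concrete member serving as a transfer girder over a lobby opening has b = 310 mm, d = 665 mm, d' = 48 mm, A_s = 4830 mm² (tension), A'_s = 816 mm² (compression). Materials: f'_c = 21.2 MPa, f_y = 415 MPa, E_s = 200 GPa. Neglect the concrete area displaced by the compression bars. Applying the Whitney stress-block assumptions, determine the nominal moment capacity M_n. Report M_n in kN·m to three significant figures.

M_n ≈ 1070 kN·m

Assume both tension and compression steel yield.
Net tension couple steel: A_s − A'_s = 4014 mm².
a = (A_s − A'_s) f_y / (0.85 f'_c b) = 1665810/(0.85 × 21.2 × 310) = 298.20 mm.
c = a/β₁ = 298.20/0.85 = 350.82 mm; ε'_s = 0.003(c − d')/c = 0.0026 ≥ f_y/E_s = 0.0021, so compression steel does yield.
M_n = (A_s − A'_s) f_y (d − a/2) + A'_s f_y (d − d') = [1665810 × (665 − 149.1) + 338640 × (665 − 48)] × 10⁻⁶ = 859.39 + 208.94 = 1068.33 kN·m.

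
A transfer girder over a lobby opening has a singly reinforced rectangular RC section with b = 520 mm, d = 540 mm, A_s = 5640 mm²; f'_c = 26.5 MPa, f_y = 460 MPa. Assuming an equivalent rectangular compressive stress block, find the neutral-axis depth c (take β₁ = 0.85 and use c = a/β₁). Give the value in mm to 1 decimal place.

c ≈ 260.6 mm

T = A_s f_y = 5640 × 460 = 2594400 N = 2594.4 kN.
Setting C = 0.85 f'_c a b equal to T: a = 2594400/(0.85 × 26.5 × 520) = 221.497 mm.
With β₁ = 0.85, c = a/β₁ = 221.497/0.85 = 260.6 mm.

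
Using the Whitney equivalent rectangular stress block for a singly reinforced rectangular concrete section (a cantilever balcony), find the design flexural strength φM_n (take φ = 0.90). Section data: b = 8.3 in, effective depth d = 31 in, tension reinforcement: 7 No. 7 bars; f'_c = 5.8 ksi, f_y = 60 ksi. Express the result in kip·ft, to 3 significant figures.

φM_n ≈ 528 kip·ft

A_s = 7 × 0.6 = 4.2 in².
T = A_s f_y = 4.2 × 60 = 252 kips.
a = T/(0.85 f'_c b) = 252/(0.85 × 5.8 × 8.3) = 6.159 in.
M_n = T(d − a/2) = 252 × (31 − 3.0795) = 7036.0 kip·in = 7036.0/12 = 586.33 kip·ft.
φM_n = 0.90 × 586.33 = 527.70 kip·ft.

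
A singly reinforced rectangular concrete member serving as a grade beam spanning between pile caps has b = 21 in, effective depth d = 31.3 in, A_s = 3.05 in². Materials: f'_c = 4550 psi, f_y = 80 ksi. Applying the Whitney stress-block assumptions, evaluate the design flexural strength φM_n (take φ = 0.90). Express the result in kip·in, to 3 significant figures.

T = A_s f_y = 3.05 × 80 = 244 kips.
a = T/(0.85 f'_c b) = 244/(0.85 × 4.55 × 21) = 3.004 in.
M_n = T(d − a/2) = 244 × (31.3 − 1.502) = 7270.7 kip·in.
φM_n = 0.90 × 7270.7 = 6543.6 kip·in.

φM_n ≈ 6540 kip·in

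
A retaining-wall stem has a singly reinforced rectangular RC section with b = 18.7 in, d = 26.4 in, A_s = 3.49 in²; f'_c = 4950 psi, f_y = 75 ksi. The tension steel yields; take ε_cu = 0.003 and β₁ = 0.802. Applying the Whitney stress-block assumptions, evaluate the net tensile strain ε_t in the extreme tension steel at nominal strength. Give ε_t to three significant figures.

ε_t ≈ 0.0161

a = A_s f_y/(0.85 f'_c b) = 3.327 in.
β₁ = 0.802, so c = a/β₁ = 3.327/0.802 = 4.148 in.
From the linear strain diagram with ε_cu = 0.003: ε_t = 0.003 (d − c)/c = 0.003 × (26.4 − 4.148)/4.148 = 0.0161.
Since ε_t ≥ 0.005, the section is tension-controlled.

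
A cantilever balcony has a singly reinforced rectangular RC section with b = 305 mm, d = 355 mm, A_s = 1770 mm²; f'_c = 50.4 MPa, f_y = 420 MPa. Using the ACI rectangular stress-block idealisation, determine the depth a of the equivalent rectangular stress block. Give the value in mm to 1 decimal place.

a ≈ 56.9 mm

T = A_s f_y = 1770 × 420 = 743400 N = 743.4 kN.
Setting C = 0.85 f'_c a b equal to T: a = 743400/(0.85 × 50.4 × 305) = 56.9 mm.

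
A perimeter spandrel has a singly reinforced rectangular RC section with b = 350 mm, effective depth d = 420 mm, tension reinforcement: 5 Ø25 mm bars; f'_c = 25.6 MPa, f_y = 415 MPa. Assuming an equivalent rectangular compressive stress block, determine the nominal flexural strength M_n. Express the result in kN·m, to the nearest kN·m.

M_n ≈ 360 kN·m

A_s = 5 × 491 = 2455 mm².
T = A_s f_y = 2455 × 415 = 1018825 N = 1018.825 kN.
From C = T: a = T/(0.85 f'_c b) = 1018825/(0.85 × 25.6 × 350) = 133.77 mm.
M_n = T(d − a/2) = 1018.825 kN × (420 − 66.885) mm = 359.76 kN·m.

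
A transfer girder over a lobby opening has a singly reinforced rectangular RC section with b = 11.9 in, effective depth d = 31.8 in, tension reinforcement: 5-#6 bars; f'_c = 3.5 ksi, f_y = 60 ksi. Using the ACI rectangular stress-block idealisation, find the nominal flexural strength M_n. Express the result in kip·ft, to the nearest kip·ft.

M_n ≈ 329 kip·ft

A_s = 5 × 0.44 = 2.2 in².
T = A_s f_y = 2.2 × 60 = 132 kips.
a = T/(0.85 f'_c b) = 132/(0.85 × 3.5 × 11.9) = 3.729 in.
M_n = T(d − a/2) = 132 × (31.8 − 1.8645) = 3951.5 kip·in = 3951.5/12 = 329.29 kip·ft.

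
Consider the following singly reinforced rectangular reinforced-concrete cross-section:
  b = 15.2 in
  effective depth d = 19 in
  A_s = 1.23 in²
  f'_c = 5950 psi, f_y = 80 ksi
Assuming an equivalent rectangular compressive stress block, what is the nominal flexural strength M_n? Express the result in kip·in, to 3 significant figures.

T = A_s f_y = 1.23 × 80 = 98.4 kips.
a = T/(0.85 f'_c b) = 98.4/(0.85 × 5.95 × 15.2) = 1.280 in.
M_n = T(d − a/2) = 98.4 × (19 − 0.64) = 1806.6 kip·in.

M_n ≈ 1810 kip·in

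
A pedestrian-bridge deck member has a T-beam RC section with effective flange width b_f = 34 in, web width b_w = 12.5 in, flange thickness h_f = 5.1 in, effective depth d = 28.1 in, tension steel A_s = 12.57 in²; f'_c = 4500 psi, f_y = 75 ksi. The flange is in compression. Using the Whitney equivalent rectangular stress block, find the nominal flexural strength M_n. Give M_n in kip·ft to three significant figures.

Tension: T = A_s f_y = 12.57 × 75 = 942.75 kips.
Try a within the flange: a = T/(0.85 f'_c b_f) = 942.75/(0.85 × 4.5 × 34) = 7.249 in.
a = 7.249 > h_f = 5.1 in: the block extends into the web. Split into flange-overhang and web parts.
C_f = 0.85 f'_c (b_f − b_w) h_f = 0.85 × 4.5 × (34 − 12.5) × 5.1 = 419.4 kips.
Remaining web compression depth: a_w = (T − C_f)/(0.85 f'_c b_w) = (942.75 − 419.4)/(0.85 × 4.5 × 12.5) = 10.946 in.
M_n = C_f(d − h_f/2) + (T − C_f)(d − a_w/2) = 419.4 × (28.1 − 2.55) + 523.35 × (28.1 − 5.473) = 10715.7 + 11841.8 = 22557.5 kip·in.
M_n = 22557.5/12 = 1879.79 kip·ft.

M_n ≈ 1880 kip·ft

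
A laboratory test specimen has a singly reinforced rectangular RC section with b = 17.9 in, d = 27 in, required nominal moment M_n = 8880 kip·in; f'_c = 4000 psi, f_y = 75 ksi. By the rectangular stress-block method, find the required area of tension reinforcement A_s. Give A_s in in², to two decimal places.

A_s ≈ 4.94 in²

From M_n = 0.85 f'_c a b (d − a/2):
a = d − √(d² − 2M_n/(0.85 f'_c b)) = 27 − √(27² − 2 × 8880/(0.85 × 4 × 17.9)) = 6.091 in.
A_s = 0.85 f'_c a b / f_y = 0.85 × 4 × 6.091 × 17.9 / 75 = 4.943 in².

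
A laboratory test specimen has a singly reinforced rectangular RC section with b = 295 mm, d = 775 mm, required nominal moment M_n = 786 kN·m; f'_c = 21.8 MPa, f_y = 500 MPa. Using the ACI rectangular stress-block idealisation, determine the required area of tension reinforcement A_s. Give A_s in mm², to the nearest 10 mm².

With M_n = 0.85 f'_c a b (d − a/2), solve the quadratic for a:
a = d − √(d² − 2M_n/(0.85 f'_c b)) = 775 − √(775² − 2 × 786×10⁶/(0.85 × 21.8 × 295)) = 215.49 mm.
A_s = 0.85 f'_c a b / f_y = 0.85 × 21.8 × 215.49 × 295 / 500 = 2355.9 mm².

A_s ≈ 2360 mm²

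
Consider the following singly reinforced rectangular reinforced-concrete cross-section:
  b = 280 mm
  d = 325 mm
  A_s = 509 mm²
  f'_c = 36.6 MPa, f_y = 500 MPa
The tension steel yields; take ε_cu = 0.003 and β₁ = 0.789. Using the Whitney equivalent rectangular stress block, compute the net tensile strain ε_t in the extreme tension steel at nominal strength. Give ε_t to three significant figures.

a = A_s f_y/(0.85 f'_c b) = 29.22 mm.
β₁ = 0.789, so c = a/β₁ = 29.22/0.789 = 37.03 mm.
From the linear strain diagram with ε_cu = 0.003: ε_t = 0.003 (d − c)/c = 0.003 × (325 − 37.03)/37.03 = 0.0233.
Since ε_t ≥ 0.005, the section is tension-controlled.

ε_t ≈ 0.0233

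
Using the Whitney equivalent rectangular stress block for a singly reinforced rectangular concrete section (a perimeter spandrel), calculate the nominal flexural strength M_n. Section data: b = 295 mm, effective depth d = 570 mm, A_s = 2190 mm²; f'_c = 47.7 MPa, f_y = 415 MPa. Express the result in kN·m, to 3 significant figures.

M_n ≈ 484 kN·m

T = A_s f_y = 2190 × 415 = 908850 N = 908.85 kN.
From C = T: a = T/(0.85 f'_c b) = 908850/(0.85 × 47.7 × 295) = 75.99 mm.
M_n = T(d − a/2) = 908.85 kN × (570 − 37.995) mm = 483.51 kN·m.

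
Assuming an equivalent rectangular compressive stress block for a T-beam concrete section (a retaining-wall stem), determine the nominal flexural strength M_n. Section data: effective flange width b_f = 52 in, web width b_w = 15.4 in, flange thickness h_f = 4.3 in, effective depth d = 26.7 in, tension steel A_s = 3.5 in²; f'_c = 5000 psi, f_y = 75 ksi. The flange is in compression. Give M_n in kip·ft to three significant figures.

Tension: T = A_s f_y = 3.5 × 75 = 262.5 kips.
Try a within the flange: a = T/(0.85 f'_c b_f) = 262.5/(0.85 × 5 × 52) = 1.188 in.
Since a = 1.188 ≤ h_f = 4.3 in, the stress block lies entirely in the flange; analyse as a rectangular beam of width b_f.
M_n = T(d − a/2) = 262.5 × (26.7 − 0.594) = 6852.8 kip·in.
M_n = 6852.8/12 = 571.07 kip·ft.

M_n ≈ 571 kip·ft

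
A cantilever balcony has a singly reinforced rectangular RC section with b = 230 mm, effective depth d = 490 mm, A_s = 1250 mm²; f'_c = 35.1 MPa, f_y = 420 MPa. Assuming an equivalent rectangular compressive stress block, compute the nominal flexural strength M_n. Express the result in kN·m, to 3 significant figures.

T = A_s f_y = 1250 × 420 = 525000 N = 525 kN.
From C = T: a = T/(0.85 f'_c b) = 525000/(0.85 × 35.1 × 230) = 76.51 mm.
M_n = T(d − a/2) = 525 kN × (490 − 38.255) mm = 237.17 kN·m.

M_n ≈ 237 kN·m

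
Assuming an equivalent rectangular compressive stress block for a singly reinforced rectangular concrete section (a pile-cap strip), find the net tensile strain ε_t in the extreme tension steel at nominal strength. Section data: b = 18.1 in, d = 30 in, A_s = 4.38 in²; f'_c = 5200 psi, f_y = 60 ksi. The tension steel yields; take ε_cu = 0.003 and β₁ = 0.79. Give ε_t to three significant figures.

a = A_s f_y/(0.85 f'_c b) = 3.285 in.
β₁ = 0.79, so c = a/β₁ = 3.285/0.79 = 4.158 in.
From the linear strain diagram with ε_cu = 0.003: ε_t = 0.003 (d − c)/c = 0.003 × (30 − 4.158)/4.158 = 0.0186.
Since ε_t ≥ 0.005, the section is tension-controlled.

ε_t ≈ 0.0186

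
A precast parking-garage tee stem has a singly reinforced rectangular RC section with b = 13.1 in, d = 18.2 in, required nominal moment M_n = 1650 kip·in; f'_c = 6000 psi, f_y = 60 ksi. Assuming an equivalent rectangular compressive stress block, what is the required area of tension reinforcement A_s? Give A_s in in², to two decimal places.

From M_n = 0.85 f'_c a b (d − a/2):
a = d − √(d² − 2M_n/(0.85 f'_c b)) = 18.2 − √(18.2² − 2 × 1650/(0.85 × 6 × 13.1)) = 1.412 in.
A_s = 0.85 f'_c a b / f_y = 0.85 × 6 × 1.412 × 13.1 / 60 = 1.572 in².

A_s ≈ 1.57 in²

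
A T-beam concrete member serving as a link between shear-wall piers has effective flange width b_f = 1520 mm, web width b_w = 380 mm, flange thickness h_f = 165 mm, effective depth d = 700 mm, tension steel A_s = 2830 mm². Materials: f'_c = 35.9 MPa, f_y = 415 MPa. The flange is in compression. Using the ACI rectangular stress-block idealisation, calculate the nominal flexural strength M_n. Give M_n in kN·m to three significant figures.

M_n ≈ 807 kN·m

Tension: T = A_s f_y = 2830 × 415 = 1174450 N.
Try a within the flange: a = T/(0.85 f'_c b_f) = 1174450/(0.85 × 35.9 × 1520) = 25.32 mm.
Since a = 25.32 ≤ h_f = 165 mm, the stress block lies entirely in the flange; analyse as a rectangular beam of width b_f.
M_n = T(d − a/2) = 1174450 × (700 − 12.66) = 807.25 × 10⁶ N·mm.
M_n = 807.25 kN·m.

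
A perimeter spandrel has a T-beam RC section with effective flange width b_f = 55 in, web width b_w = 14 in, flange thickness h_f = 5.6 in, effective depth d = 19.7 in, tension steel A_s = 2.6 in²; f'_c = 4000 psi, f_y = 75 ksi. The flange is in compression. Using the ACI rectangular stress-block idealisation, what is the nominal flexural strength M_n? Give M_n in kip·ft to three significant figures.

Tension: T = A_s f_y = 2.6 × 75 = 195 kips.
Try a within the flange: a = T/(0.85 f'_c b_f) = 195/(0.85 × 4 × 55) = 1.043 in.
Since a = 1.043 ≤ h_f = 5.6 in, the stress block lies entirely in the flange; analyse as a rectangular beam of width b_f.
M_n = T(d − a/2) = 195 × (19.7 − 0.5215) = 3739.8 kip·in.
M_n = 3739.8/12 = 311.65 kip·ft.

M_n ≈ 312 kip·ft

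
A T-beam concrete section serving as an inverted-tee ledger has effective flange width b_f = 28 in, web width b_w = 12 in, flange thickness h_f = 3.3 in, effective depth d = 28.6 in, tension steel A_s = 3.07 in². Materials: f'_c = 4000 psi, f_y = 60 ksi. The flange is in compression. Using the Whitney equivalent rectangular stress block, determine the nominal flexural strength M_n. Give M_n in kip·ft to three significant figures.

Tension: T = A_s f_y = 3.07 × 60 = 184.2 kips.
Try a within the flange: a = T/(0.85 f'_c b_f) = 184.2/(0.85 × 4 × 28) = 1.935 in.
Since a = 1.935 ≤ h_f = 3.3 in, the stress block lies entirely in the flange; analyse as a rectangular beam of width b_f.
M_n = T(d − a/2) = 184.2 × (28.6 − 0.9675) = 5089.9 kip·in.
M_n = 5089.9/12 = 424.16 kip·ft.

M_n ≈ 424 kip·ft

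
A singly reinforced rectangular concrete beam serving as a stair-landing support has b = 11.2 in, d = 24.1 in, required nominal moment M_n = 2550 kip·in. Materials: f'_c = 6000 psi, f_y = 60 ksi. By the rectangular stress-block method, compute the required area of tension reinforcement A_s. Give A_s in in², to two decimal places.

A_s ≈ 1.84 in²

From M_n = 0.85 f'_c a b (d − a/2):
a = d − √(d² − 2M_n/(0.85 f'_c b)) = 24.1 − √(24.1² − 2 × 2550/(0.85 × 6 × 11.2)) = 1.930 in.
A_s = 0.85 f'_c a b / f_y = 0.85 × 6 × 1.930 × 11.2 / 60 = 1.837 in².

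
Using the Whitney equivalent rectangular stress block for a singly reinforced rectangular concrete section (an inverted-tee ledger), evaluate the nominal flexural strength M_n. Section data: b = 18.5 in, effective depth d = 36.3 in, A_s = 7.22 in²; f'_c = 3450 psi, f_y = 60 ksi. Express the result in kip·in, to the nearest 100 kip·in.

M_n ≈ 14000 kip·in

T = A_s f_y = 7.22 × 60 = 433.2 kips.
a = T/(0.85 f'_c b) = 433.2/(0.85 × 3.45 × 18.5) = 7.985 in.
M_n = T(d − a/2) = 433.2 × (36.3 − 3.9925) = 13995.6 kip·in.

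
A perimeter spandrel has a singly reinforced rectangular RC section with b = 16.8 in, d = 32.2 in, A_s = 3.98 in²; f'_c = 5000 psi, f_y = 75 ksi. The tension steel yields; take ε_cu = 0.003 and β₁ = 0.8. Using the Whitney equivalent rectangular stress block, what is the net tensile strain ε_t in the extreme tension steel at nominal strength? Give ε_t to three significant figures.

a = A_s f_y/(0.85 f'_c b) = 4.181 in.
β₁ = 0.8, so c = a/β₁ = 4.181/0.8 = 5.226 in.
From the linear strain diagram with ε_cu = 0.003: ε_t = 0.003 (d − c)/c = 0.003 × (32.2 − 5.226)/5.226 = 0.0155.
Since ε_t ≥ 0.005, the section is tension-controlled.

ε_t ≈ 0.0155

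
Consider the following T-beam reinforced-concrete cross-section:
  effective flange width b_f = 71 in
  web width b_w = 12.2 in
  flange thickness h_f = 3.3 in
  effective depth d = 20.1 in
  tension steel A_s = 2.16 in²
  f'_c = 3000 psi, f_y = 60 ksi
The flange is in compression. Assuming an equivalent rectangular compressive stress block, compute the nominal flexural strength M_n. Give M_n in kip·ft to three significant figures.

M_n ≈ 213 kip·ft

Tension: T = A_s f_y = 2.16 × 60 = 129.6 kips.
Try a within the flange: a = T/(0.85 f'_c b_f) = 129.6/(0.85 × 3 × 71) = 0.716 in.
Since a = 0.716 ≤ h_f = 3.3 in, the stress block lies entirely in the flange; analyse as a rectangular beam of width b_f.
M_n = T(d − a/2) = 129.6 × (20.1 − 0.358) = 2558.6 kip·in.
M_n = 2558.6/12 = 213.22 kip·ft.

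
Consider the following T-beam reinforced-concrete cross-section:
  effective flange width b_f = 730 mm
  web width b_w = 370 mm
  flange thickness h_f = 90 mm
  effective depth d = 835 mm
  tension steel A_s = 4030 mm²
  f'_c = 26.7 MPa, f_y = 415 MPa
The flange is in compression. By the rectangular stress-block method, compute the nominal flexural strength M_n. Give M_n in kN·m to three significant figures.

M_n ≈ 1310 kN·m

Tension: T = A_s f_y = 4030 × 415 = 1672450 N.
Try a within the flange: a = T/(0.85 f'_c b_f) = 1672450/(0.85 × 26.7 × 730) = 100.95 mm.
a = 100.95 > h_f = 90 mm: the block extends into the web. Split into flange-overhang and web parts.
C_f = 0.85 f'_c (b_f − b_w) h_f = 0.85 × 26.7 × (730 − 370) × 90 = 735318 N.
Remaining web compression depth: a_w = (T − C_f)/(0.85 f'_c b_w) = (1672450 − 735318)/(0.85 × 26.7 × 370) = 111.60 mm.
M_n = C_f(d − h_f/2) + (T − C_f)(d − a_w/2) = 735318 × (835 − 45) + 937132 × (835 − 55.8) = 580.90 + 730.21 = 1311.11 × 10⁶ N·mm.
M_n = 1311.11 kN·m.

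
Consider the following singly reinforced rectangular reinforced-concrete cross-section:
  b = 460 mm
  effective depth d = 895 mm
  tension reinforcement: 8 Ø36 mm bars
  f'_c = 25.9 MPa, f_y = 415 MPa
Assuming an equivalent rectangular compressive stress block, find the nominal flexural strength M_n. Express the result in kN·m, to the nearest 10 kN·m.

A_s = 8 × 1018 = 8144 mm².
T = A_s f_y = 8144 × 415 = 3379760 N = 3379.76 kN.
From C = T: a = T/(0.85 f'_c b) = 3379760/(0.85 × 25.9 × 460) = 333.74 mm.
M_n = T(d − a/2) = 3379.76 kN × (895 − 166.87) mm = 2460.90 kN·m.

M_n ≈ 2460 kN·m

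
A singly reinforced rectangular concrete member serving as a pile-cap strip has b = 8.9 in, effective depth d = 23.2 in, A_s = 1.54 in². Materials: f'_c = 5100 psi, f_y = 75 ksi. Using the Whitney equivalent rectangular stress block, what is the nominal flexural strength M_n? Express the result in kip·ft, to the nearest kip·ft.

T = A_s f_y = 1.54 × 75 = 115.5 kips.
a = T/(0.85 f'_c b) = 115.5/(0.85 × 5.1 × 8.9) = 2.994 in.
M_n = T(d − a/2) = 115.5 × (23.2 − 1.497) = 2506.7 kip·in = 2506.7/12 = 208.89 kip·ft.

M_n ≈ 209 kip·ft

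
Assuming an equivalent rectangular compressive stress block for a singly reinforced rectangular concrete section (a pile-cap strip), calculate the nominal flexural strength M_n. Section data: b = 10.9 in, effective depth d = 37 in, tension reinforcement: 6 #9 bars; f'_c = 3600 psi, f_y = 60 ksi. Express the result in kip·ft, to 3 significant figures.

A_s = 6 × 1 = 6 in².
T = A_s f_y = 6 × 60 = 360 kips.
a = T/(0.85 f'_c b) = 360/(0.85 × 3.6 × 10.9) = 10.793 in.
M_n = T(d − a/2) = 360 × (37 − 5.3965) = 11377.3 kip·in = 11377.3/12 = 948.11 kip·ft.

M_n ≈ 948 kip·ft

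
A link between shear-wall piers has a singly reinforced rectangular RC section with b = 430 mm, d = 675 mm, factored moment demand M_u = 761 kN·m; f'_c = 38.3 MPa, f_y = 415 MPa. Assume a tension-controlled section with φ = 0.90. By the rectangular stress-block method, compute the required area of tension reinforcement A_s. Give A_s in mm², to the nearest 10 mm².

A_s ≈ 3250 mm²

M_n = M_u/φ = 761/0.90 = 845.556 kN·m.
With M_n = 0.85 f'_c a b (d − a/2), solve the quadratic for a:
a = d − √(d² − 2M_n/(0.85 f'_c b)) = 675 − √(675² − 2 × 845.556×10⁶/(0.85 × 38.3 × 430)) = 96.36 mm.
A_s = 0.85 f'_c a b / f_y = 0.85 × 38.3 × 96.36 × 430 / 415 = 3250.4 mm².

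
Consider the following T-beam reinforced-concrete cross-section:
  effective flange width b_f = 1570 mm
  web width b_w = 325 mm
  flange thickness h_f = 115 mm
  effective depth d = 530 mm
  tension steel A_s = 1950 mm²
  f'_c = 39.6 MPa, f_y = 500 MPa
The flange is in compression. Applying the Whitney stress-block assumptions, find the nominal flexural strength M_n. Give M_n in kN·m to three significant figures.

Tension: T = A_s f_y = 1950 × 500 = 975000 N.
Try a within the flange: a = T/(0.85 f'_c b_f) = 975000/(0.85 × 39.6 × 1570) = 18.45 mm.
Since a = 18.45 ≤ h_f = 115 mm, the stress block lies entirely in the flange; analyse as a rectangular beam of width b_f.
M_n = T(d − a/2) = 975000 × (530 − 9.225) = 507.76 × 10⁶ N·mm.
M_n = 507.76 kN·m.

M_n ≈ 508 kN·m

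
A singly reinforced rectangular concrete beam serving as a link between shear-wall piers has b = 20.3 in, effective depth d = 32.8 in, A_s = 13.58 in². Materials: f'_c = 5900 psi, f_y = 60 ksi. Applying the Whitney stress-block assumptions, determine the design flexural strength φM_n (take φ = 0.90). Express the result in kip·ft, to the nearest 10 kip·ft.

T = A_s f_y = 13.58 × 60 = 814.8 kips.
a = T/(0.85 f'_c b) = 814.8/(0.85 × 5.9 × 20.3) = 8.004 in.
M_n = T(d − a/2) = 814.8 × (32.8 − 4.002) = 23464.6 kip·in = 23464.6/12 = 1955.38 kip·ft.
φM_n = 0.90 × 1955.38 = 1759.84 kip·ft.

φM_n ≈ 1760 kip·ft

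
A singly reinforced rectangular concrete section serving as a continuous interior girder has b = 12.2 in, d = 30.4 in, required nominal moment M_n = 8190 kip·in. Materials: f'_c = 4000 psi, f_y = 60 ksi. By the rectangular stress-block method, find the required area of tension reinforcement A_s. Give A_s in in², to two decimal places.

From M_n = 0.85 f'_c a b (d − a/2):
a = d − √(d² − 2M_n/(0.85 f'_c b)) = 30.4 − √(30.4² − 2 × 8190/(0.85 × 4 × 12.2)) = 7.394 in.
A_s = 0.85 f'_c a b / f_y = 0.85 × 4 × 7.394 × 12.2 / 60 = 5.112 in².

A_s ≈ 5.11 in²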